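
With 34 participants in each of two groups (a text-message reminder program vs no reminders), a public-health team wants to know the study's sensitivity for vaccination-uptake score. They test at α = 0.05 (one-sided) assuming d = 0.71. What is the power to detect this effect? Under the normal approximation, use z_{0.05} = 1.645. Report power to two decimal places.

For two equal groups, power = Φ(d·√(n/2) − z_{α}).
d·√(n/2) = 0.71 × √(34/2) = 0.71 × 4.123 = 2.927.
z_β = 2.927 − 1.645 = 1.282.
Power = Φ(1.282) = 0.900.

power ≈ 0.90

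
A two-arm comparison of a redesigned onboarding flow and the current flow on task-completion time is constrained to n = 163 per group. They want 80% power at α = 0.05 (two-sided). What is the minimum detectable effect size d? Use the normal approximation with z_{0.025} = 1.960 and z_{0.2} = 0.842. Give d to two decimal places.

For two independent groups of n = 163 each: d_min = (z_{α/2} + z_β)·√(2/n).
z-sum = 1.960 + 0.842 = 2.802.
d_min = 2.802 × √(2/163) = 2.802 × 0.1108 = 0.310.

d_min ≈ 0.31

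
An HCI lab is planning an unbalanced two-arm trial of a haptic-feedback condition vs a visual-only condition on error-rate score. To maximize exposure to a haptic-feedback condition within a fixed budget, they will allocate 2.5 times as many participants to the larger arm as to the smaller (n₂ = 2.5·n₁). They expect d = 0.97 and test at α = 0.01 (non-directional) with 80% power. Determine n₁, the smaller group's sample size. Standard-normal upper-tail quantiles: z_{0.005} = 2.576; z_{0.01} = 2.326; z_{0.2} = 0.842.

n₁ = 18

With allocation ratio k = n₂/n₁ = 2.5, Var(x̄₁−x̄₂) = σ²(1/n₁ + 1/(k·n₁)) = σ²·(k+1)/(k·n₁).
So n₁ = (1 + 1/k)·((z_{α/2} + z_β)/d)² = 1.400 × (3.418/0.97)².
n₁ = 1.400 × 12.42 = 17.4.
Round up: n₁ = 18, giving n₂ = 2.5 × 18 = 45.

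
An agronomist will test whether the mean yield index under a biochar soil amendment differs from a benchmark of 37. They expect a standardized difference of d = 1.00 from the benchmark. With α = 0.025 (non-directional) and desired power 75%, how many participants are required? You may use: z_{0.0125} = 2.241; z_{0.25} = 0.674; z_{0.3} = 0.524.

n = 9

For a one-sample test: n = ((z_{α/2} + z_β) / d)².
z_{α/2} + z_β = 2.241 + 0.674 = 2.915.
n = (2.915 / 1.00)² = 2.915² = 8.50.
Round up.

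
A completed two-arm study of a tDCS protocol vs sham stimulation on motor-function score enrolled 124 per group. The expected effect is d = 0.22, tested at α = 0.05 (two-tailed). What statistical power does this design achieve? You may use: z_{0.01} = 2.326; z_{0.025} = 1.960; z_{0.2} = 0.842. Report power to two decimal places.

power ≈ 0.41

For two equal groups, power = Φ(d·√(n/2) − z_{α/2}).
d·√(n/2) = 0.22 × √(124/2) = 0.22 × 7.874 = 1.732.
z_β = 1.732 − 1.960 = -0.228.
Power = Φ(-0.228) = 0.410.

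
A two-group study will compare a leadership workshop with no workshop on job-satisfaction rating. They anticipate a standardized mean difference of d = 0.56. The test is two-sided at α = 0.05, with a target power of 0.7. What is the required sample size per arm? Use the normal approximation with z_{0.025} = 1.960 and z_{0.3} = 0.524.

n = 40 per group

For two independent groups with equal n: n = 2·((z_{α/2} + z_β) / d)².
z_{α/2} + z_β = 1.960 + 0.524 = 2.484.
n = 2 × (2.484 / 0.56)² = 2 × 4.436² = 2 × 19.68 = 39.4.
Round up to the next whole participant.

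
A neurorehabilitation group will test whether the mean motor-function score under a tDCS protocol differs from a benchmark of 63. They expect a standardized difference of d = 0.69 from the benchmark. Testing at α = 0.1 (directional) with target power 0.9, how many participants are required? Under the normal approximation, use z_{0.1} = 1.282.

n = 14

For a one-sample test: n = ((z_{α} + z_β) / d)².
z_{α} + z_β = 1.282 + 1.282 = 2.564.
n = (2.564 / 0.69)² = 3.716² = 13.81.
Round up.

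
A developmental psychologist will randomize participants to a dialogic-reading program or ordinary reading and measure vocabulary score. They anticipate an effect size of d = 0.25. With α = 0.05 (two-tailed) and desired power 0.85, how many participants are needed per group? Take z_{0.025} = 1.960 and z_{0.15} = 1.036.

n = 288 per group

For two independent groups with equal n: n = 2·((z_{α/2} + z_β) / d)².
z_{α/2} + z_β = 1.960 + 1.036 = 2.996.
n = 2 × (2.996 / 0.25)² = 2 × 11.984² = 2 × 143.62 = 287.2.
Round up to the next whole participant.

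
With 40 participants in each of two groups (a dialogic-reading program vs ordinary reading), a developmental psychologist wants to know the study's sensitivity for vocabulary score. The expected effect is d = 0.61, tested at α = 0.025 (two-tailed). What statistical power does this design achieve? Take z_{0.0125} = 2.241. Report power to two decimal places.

power ≈ 0.69

For two equal groups, power = Φ(d·√(n/2) − z_{α/2}).
d·√(n/2) = 0.61 × √(40/2) = 0.61 × 4.472 = 2.728.
z_β = 2.728 − 2.241 = 0.487.
Power = Φ(0.487) = 0.687.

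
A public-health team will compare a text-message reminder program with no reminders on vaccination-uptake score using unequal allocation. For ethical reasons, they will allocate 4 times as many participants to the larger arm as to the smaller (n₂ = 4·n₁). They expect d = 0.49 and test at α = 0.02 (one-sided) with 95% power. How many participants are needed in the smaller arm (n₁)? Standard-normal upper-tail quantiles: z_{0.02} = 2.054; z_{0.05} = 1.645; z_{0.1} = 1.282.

With allocation ratio k = n₂/n₁ = 4, Var(x̄₁−x̄₂) = σ²(1/n₁ + 1/(k·n₁)) = σ²·(k+1)/(k·n₁).
So n₁ = (1 + 1/k)·((z_{α} + z_β)/d)² = 1.250 × (3.699/0.49)².
n₁ = 1.250 × 56.99 = 71.2.
Round up: n₁ = 72, giving n₂ = 4 × 72 = 288.

n₁ = 72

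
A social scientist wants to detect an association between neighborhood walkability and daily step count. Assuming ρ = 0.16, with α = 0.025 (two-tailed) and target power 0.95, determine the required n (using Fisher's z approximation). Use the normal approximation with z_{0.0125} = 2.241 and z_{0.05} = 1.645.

Fisher's z: C = ½·ln((1+r)/(1−r)) = ½·ln(1.3810) = 0.1614.
n = ((z_{α/2} + z_β)/C)² + 3.
(2.241 + 1.645) / 0.1614 = 3.886 / 0.1614 = 24.077.
n = 24.077² + 3 = 579.69 + 3 = 582.7.
Round up.

n = 583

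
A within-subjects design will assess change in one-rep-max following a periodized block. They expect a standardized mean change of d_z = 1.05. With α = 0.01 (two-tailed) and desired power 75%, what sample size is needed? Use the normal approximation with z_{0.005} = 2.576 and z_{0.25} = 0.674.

For a paired (one-sample on differences) test: n = ((z_{α/2} + z_β) / d)².
z_{α/2} + z_β = 2.576 + 0.674 = 3.250.
n = (3.250 / 1.05)² = 3.095² = 9.58.
Round up.

n = 10 pairs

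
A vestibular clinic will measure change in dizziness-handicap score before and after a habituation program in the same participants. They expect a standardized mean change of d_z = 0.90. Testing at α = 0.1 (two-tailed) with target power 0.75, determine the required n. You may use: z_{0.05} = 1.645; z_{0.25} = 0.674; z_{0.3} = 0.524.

n = 7 pairs

For a paired (one-sample on differences) test: n = ((z_{α/2} + z_β) / d)².
z_{α/2} + z_β = 1.645 + 0.674 = 2.319.
n = (2.319 / 0.90)² = 2.577² = 6.64.
Round up.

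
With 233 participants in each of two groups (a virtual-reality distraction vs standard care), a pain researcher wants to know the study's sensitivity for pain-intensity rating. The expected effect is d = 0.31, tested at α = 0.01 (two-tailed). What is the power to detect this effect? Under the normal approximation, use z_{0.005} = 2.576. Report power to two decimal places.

For two equal groups, power = Φ(d·√(n/2) − z_{α/2}).
d·√(n/2) = 0.31 × √(233/2) = 0.31 × 10.794 = 3.346.
z_β = 3.346 − 2.576 = 0.770.
Power = Φ(0.770) = 0.779.

power ≈ 0.78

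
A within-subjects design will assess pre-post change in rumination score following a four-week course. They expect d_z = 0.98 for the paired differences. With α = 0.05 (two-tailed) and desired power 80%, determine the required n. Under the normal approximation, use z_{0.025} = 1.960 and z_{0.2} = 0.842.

For a paired (one-sample on differences) test: n = ((z_{α/2} + z_β) / d)².
z_{α/2} + z_β = 1.960 + 0.842 = 2.802.
n = (2.802 / 0.98)² = 2.859² = 8.17.
Round up.

n = 9 pairs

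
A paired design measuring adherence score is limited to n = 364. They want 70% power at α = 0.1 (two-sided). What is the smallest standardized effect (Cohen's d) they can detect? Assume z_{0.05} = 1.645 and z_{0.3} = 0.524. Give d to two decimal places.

d_min ≈ 0.11

For a single sample (or paired design) of n = 364: d_min = (z_{α/2} + z_β)/√n.
z-sum = 1.645 + 0.524 = 2.169.
d_min = 2.169 / √364 = 2.169 / 19.079 = 0.114.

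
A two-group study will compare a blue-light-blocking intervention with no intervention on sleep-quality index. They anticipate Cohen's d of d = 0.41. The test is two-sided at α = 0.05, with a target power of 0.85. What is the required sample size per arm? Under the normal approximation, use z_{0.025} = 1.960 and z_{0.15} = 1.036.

For two independent groups with equal n: n = 2·((z_{α/2} + z_β) / d)².
z_{α/2} + z_β = 1.960 + 1.036 = 2.996.
n = 2 × (2.996 / 0.41)² = 2 × 7.307² = 2 × 53.40 = 106.8.
Round up to the next whole participant.

n = 107 per group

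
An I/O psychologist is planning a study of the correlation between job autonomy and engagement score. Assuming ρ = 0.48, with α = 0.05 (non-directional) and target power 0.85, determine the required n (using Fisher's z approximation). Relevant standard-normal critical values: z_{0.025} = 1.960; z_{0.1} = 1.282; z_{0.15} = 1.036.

Fisher's z: C = ½·ln((1+r)/(1−r)) = ½·ln(2.8462) = 0.5230.
n = ((z_{α/2} + z_β)/C)² + 3.
(1.960 + 1.036) / 0.5230 = 2.996 / 0.5230 = 5.728.
n = 5.728² + 3 = 32.82 + 3 = 35.8.
Round up.

n = 36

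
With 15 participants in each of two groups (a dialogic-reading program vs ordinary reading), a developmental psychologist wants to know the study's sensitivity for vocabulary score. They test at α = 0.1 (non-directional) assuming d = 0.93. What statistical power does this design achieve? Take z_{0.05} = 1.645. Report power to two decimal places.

power ≈ 0.82

For two equal groups, power = Φ(d·√(n/2) − z_{α/2}).
d·√(n/2) = 0.93 × √(15/2) = 0.93 × 2.739 = 2.547.
z_β = 2.547 − 1.645 = 0.902.
Power = Φ(0.902) = 0.816.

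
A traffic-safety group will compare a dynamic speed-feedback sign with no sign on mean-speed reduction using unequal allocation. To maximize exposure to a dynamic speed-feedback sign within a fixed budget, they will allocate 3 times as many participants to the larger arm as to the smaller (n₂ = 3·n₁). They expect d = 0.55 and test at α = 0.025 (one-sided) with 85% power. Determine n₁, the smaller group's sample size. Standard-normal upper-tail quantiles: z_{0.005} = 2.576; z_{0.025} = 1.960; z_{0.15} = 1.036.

With allocation ratio k = n₂/n₁ = 3, Var(x̄₁−x̄₂) = σ²(1/n₁ + 1/(k·n₁)) = σ²·(k+1)/(k·n₁).
So n₁ = (1 + 1/k)·((z_{α} + z_β)/d)² = 1.333 × (2.996/0.55)².
n₁ = 1.333 × 29.67 = 39.6.
Round up: n₁ = 40, giving n₂ = 3 × 40 = 120.

n₁ = 40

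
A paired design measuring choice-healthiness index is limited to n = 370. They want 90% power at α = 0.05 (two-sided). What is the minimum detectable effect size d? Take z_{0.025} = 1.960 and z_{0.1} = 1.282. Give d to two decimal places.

For a single sample (or paired design) of n = 370: d_min = (z_{α/2} + z_β)/√n.
z-sum = 1.960 + 1.282 = 3.242.
d_min = 3.242 / √370 = 3.242 / 19.235 = 0.169.

d_min ≈ 0.17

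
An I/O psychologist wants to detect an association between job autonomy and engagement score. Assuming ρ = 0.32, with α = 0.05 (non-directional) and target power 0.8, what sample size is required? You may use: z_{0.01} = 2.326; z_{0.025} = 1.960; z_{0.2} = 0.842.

n = 75

Fisher's z: C = ½·ln((1+r)/(1−r)) = ½·ln(1.9412) = 0.3316.
n = ((z_{α/2} + z_β)/C)² + 3.
(1.960 + 0.842) / 0.3316 = 2.802 / 0.3316 = 8.450.
n = 8.450² + 3 = 71.40 + 3 = 74.4.
Round up.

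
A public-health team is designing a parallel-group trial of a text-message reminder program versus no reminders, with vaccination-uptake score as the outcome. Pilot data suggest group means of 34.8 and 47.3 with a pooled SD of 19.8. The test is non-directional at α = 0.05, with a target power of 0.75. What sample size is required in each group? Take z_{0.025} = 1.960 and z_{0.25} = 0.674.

Cohen's d = |M₁ − M₂| / SD_pooled = |34.8 − 47.3| / 19.8 = 12.5 / 19.8 = 0.631.
For two independent groups with equal n: n = 2·((z_{α/2} + z_β) / d)².
z_{α/2} + z_β = 1.960 + 0.674 = 2.634.
n = 2 × (2.634 / 0.631)² = 2 × 4.174² = 2 × 17.43 = 34.9.
Round up to the next whole participant.

n = 35 per group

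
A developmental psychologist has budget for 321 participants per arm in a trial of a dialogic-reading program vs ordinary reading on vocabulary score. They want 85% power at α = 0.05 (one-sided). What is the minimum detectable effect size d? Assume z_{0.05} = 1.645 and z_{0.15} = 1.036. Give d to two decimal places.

d_min ≈ 0.21

For two independent groups of n = 321 each: d_min = (z_{α} + z_β)·√(2/n).
z-sum = 1.645 + 1.036 = 2.681.
d_min = 2.681 × √(2/321) = 2.681 × 0.0789 = 0.212.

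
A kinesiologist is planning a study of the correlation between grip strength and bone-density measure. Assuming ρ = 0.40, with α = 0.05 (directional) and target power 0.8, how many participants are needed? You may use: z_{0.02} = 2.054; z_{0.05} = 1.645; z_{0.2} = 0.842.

n = 38

Fisher's z: C = ½·ln((1+r)/(1−r)) = ½·ln(2.3333) = 0.4236.
n = ((z_{α} + z_β)/C)² + 3.
(1.645 + 0.842) / 0.4236 = 2.487 / 0.4236 = 5.871.
n = 5.871² + 3 = 34.47 + 3 = 37.5.
Round up.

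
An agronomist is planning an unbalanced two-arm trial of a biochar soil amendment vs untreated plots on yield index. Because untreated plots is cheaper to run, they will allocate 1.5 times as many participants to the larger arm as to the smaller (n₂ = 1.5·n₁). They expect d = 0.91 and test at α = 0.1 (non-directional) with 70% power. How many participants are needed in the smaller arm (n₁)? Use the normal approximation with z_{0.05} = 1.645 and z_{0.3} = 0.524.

With allocation ratio k = n₂/n₁ = 1.5, Var(x̄₁−x̄₂) = σ²(1/n₁ + 1/(k·n₁)) = σ²·(k+1)/(k·n₁).
So n₁ = (1 + 1/k)·((z_{α/2} + z_β)/d)² = 1.667 × (2.169/0.91)².
n₁ = 1.667 × 5.68 = 9.5.
Round up: n₁ = 10, giving n₂ = 1.5 × 10 = 15.

n₁ = 10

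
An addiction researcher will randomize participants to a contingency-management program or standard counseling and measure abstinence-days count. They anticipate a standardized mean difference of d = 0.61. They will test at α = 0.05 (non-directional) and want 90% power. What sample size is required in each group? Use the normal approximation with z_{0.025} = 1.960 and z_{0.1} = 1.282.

n = 57 per group

For two independent groups with equal n: n = 2·((z_{α/2} + z_β) / d)².
z_{α/2} + z_β = 1.960 + 1.282 = 3.242.
n = 2 × (3.242 / 0.61)² = 2 × 5.315² = 2 × 28.25 = 56.5.
Round up to the next whole participant.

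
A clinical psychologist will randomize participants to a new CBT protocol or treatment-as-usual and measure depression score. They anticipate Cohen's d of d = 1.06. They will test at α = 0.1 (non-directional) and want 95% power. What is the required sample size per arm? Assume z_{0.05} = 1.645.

n = 20 per group

For two independent groups with equal n: n = 2·((z_{α/2} + z_β) / d)².
z_{α/2} + z_β = 1.645 + 1.645 = 3.290.
n = 2 × (3.290 / 1.06)² = 2 × 3.104² = 2 × 9.63 = 19.3.
Round up to the next whole participant.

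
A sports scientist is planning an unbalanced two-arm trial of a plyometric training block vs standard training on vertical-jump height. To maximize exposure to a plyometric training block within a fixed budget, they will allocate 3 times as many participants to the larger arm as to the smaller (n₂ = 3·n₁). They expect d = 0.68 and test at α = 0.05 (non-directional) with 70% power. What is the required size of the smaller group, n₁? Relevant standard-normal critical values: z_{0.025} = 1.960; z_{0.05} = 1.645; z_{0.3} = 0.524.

n₁ = 18

With allocation ratio k = n₂/n₁ = 3, Var(x̄₁−x̄₂) = σ²(1/n₁ + 1/(k·n₁)) = σ²·(k+1)/(k·n₁).
So n₁ = (1 + 1/k)·((z_{α/2} + z_β)/d)² = 1.333 × (2.484/0.68)².
n₁ = 1.333 × 13.34 = 17.8.
Round up: n₁ = 18, giving n₂ = 3 × 18 = 54.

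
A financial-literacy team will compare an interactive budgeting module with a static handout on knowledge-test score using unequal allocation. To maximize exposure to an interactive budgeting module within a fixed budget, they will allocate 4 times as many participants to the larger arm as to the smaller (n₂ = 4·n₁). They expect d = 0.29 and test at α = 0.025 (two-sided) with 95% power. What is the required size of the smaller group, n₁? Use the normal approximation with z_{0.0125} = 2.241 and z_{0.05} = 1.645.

With allocation ratio k = n₂/n₁ = 4, Var(x̄₁−x̄₂) = σ²(1/n₁ + 1/(k·n₁)) = σ²·(k+1)/(k·n₁).
So n₁ = (1 + 1/k)·((z_{α/2} + z_β)/d)² = 1.250 × (3.886/0.29)².
n₁ = 1.250 × 179.56 = 224.5.
Round up: n₁ = 225, giving n₂ = 4 × 225 = 900.

n₁ = 225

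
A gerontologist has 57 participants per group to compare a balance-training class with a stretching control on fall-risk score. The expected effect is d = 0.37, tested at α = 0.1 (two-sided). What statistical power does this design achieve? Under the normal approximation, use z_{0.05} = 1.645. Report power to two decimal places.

For two equal groups, power = Φ(d·√(n/2) − z_{α/2}).
d·√(n/2) = 0.37 × √(57/2) = 0.37 × 5.339 = 1.975.
z_β = 1.975 − 1.645 = 0.330.
Power = Φ(0.330) = 0.629.

power ≈ 0.63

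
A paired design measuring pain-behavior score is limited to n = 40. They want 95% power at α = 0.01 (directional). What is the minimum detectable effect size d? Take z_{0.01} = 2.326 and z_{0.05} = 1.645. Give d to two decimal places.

d_min ≈ 0.63

For a single sample (or paired design) of n = 40: d_min = (z_{α} + z_β)/√n.
z-sum = 2.326 + 1.645 = 3.971.
d_min = 3.971 / √40 = 3.971 / 6.325 = 0.628.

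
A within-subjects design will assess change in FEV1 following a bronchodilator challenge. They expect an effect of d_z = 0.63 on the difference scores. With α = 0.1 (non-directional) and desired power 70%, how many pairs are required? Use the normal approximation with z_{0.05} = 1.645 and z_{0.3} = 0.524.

For a paired (one-sample on differences) test: n = ((z_{α/2} + z_β) / d)².
z_{α/2} + z_β = 1.645 + 0.524 = 2.169.
n = (2.169 / 0.63)² = 3.443² = 11.85.
Round up.

n = 12 pairs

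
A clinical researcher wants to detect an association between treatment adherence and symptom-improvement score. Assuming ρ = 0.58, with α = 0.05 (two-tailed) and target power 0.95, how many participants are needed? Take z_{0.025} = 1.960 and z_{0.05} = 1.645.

Fisher's z: C = ½·ln((1+r)/(1−r)) = ½·ln(3.7619) = 0.6625.
n = ((z_{α/2} + z_β)/C)² + 3.
(1.960 + 1.645) / 0.6625 = 3.605 / 0.6625 = 5.442.
n = 5.442² + 3 = 29.61 + 3 = 32.6.
Round up.

n = 33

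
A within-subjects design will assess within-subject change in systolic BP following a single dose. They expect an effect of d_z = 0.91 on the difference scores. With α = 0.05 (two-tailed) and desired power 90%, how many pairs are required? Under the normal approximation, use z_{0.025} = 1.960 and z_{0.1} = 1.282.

For a paired (one-sample on differences) test: n = ((z_{α/2} + z_β) / d)².
z_{α/2} + z_β = 1.960 + 1.282 = 3.242.
n = (3.242 / 0.91)² = 3.563² = 12.69.
Round up.

n = 13 pairs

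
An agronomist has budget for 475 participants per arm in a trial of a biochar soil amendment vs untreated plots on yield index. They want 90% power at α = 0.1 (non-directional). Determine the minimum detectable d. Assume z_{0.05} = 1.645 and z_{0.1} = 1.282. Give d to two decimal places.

For two independent groups of n = 475 each: d_min = (z_{α/2} + z_β)·√(2/n).
z-sum = 1.645 + 1.282 = 2.927.
d_min = 2.927 × √(2/475) = 2.927 × 0.0649 = 0.190.

d_min ≈ 0.19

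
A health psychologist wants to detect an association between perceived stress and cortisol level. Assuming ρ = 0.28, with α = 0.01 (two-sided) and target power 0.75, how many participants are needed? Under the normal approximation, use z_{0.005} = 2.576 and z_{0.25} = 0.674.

Fisher's z: C = ½·ln((1+r)/(1−r)) = ½·ln(1.7778) = 0.2877.
n = ((z_{α/2} + z_β)/C)² + 3.
(2.576 + 0.674) / 0.2877 = 3.250 / 0.2877 = 11.296.
n = 11.296² + 3 = 127.61 + 3 = 130.6.
Round up.

n = 131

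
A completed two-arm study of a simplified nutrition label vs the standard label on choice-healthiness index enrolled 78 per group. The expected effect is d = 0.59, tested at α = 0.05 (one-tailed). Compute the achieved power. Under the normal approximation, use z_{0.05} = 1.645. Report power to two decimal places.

power ≈ 0.98

For two equal groups, power = Φ(d·√(n/2) − z_{α}).
d·√(n/2) = 0.59 × √(78/2) = 0.59 × 6.245 = 3.685.
z_β = 3.685 − 1.645 = 2.040.
Power = Φ(2.040) = 0.979.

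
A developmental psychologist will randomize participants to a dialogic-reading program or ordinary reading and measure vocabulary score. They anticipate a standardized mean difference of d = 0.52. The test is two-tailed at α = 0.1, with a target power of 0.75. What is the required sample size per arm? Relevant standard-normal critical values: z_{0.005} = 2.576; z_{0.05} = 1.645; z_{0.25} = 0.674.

For two independent groups with equal n: n = 2·((z_{α/2} + z_β) / d)².
z_{α/2} + z_β = 1.645 + 0.674 = 2.319.
n = 2 × (2.319 / 0.52)² = 2 × 4.460² = 2 × 19.89 = 39.8.
Round up to the next whole participant.

n = 40 per group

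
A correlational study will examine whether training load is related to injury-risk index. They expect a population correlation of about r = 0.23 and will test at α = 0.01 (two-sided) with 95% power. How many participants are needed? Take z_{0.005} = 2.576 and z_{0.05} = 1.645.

Fisher's z: C = ½·ln((1+r)/(1−r)) = ½·ln(1.5974) = 0.2342.
n = ((z_{α/2} + z_β)/C)² + 3.
(2.576 + 1.645) / 0.2342 = 4.221 / 0.2342 = 18.023.
n = 18.023² + 3 = 324.83 + 3 = 327.8.
Round up.

n = 328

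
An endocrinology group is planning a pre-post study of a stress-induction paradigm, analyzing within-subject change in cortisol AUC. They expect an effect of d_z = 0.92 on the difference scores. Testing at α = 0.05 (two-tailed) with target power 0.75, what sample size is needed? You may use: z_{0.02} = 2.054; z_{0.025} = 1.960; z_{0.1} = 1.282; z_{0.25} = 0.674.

For a paired (one-sample on differences) test: n = ((z_{α/2} + z_β) / d)².
z_{α/2} + z_β = 1.960 + 0.674 = 2.634.
n = (2.634 / 0.92)² = 2.863² = 8.20.
Round up.

n = 9 pairs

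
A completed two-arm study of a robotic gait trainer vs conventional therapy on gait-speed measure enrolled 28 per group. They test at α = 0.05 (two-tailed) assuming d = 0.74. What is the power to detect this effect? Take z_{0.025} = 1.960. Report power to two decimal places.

For two equal groups, power = Φ(d·√(n/2) − z_{α/2}).
d·√(n/2) = 0.74 × √(28/2) = 0.74 × 3.742 = 2.769.
z_β = 2.769 − 1.960 = 0.809.
Power = Φ(0.809) = 0.791.

power ≈ 0.79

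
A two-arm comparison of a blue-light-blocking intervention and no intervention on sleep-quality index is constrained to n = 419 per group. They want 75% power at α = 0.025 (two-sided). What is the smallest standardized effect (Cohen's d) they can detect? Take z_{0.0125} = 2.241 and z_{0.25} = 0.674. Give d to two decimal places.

For two independent groups of n = 419 each: d_min = (z_{α/2} + z_β)·√(2/n).
z-sum = 2.241 + 0.674 = 2.915.
d_min = 2.915 × √(2/419) = 2.915 × 0.0691 = 0.201.

d_min ≈ 0.20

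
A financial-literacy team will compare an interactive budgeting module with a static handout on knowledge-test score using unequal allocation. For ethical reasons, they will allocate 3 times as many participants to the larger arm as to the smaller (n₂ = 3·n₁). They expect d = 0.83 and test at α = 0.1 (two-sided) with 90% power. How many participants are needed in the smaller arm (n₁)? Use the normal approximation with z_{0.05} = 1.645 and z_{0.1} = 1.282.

With allocation ratio k = n₂/n₁ = 3, Var(x̄₁−x̄₂) = σ²(1/n₁ + 1/(k·n₁)) = σ²·(k+1)/(k·n₁).
So n₁ = (1 + 1/k)·((z_{α/2} + z_β)/d)² = 1.333 × (2.927/0.83)².
n₁ = 1.333 × 12.44 = 16.6.
Round up: n₁ = 17, giving n₂ = 3 × 17 = 51.

n₁ = 17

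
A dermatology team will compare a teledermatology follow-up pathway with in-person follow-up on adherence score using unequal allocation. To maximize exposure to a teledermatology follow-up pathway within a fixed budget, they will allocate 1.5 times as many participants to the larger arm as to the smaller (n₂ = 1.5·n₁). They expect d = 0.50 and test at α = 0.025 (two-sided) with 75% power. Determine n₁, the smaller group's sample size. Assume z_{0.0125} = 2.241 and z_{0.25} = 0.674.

With allocation ratio k = n₂/n₁ = 1.5, Var(x̄₁−x̄₂) = σ²(1/n₁ + 1/(k·n₁)) = σ²·(k+1)/(k·n₁).
So n₁ = (1 + 1/k)·((z_{α/2} + z_β)/d)² = 1.667 × (2.915/0.50)².
n₁ = 1.667 × 33.99 = 56.6.
Round up: n₁ = 57, giving n₂ = ⌈1.5 × 57⌉ = ⌈85.5⌉ = 86.

n₁ = 57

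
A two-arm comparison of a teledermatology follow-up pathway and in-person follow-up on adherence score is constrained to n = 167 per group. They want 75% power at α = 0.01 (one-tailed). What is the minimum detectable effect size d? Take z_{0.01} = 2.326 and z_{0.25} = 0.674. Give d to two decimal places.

d_min ≈ 0.33

For two independent groups of n = 167 each: d_min = (z_{α} + z_β)·√(2/n).
z-sum = 2.326 + 0.674 = 3.000.
d_min = 3.000 × √(2/167) = 3.000 × 0.1094 = 0.328.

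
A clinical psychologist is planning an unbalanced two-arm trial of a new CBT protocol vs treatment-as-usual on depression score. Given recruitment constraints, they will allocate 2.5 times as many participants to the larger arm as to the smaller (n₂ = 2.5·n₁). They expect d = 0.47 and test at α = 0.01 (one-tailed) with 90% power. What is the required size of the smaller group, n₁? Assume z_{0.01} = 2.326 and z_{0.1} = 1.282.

n₁ = 83

With allocation ratio k = n₂/n₁ = 2.5, Var(x̄₁−x̄₂) = σ²(1/n₁ + 1/(k·n₁)) = σ²·(k+1)/(k·n₁).
So n₁ = (1 + 1/k)·((z_{α} + z_β)/d)² = 1.400 × (3.608/0.47)².
n₁ = 1.400 × 58.93 = 82.5.
Round up: n₁ = 83, giving n₂ = ⌈2.5 × 83⌉ = ⌈207.5⌉ = 208.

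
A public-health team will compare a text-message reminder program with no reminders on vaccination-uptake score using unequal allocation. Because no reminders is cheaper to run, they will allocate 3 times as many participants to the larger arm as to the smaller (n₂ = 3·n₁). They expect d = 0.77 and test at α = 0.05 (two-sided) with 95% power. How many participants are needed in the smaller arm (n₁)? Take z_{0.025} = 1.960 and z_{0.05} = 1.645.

With allocation ratio k = n₂/n₁ = 3, Var(x̄₁−x̄₂) = σ²(1/n₁ + 1/(k·n₁)) = σ²·(k+1)/(k·n₁).
So n₁ = (1 + 1/k)·((z_{α/2} + z_β)/d)² = 1.333 × (3.605/0.77)².
n₁ = 1.333 × 21.92 = 29.2.
Round up: n₁ = 30, giving n₂ = 3 × 30 = 90.

n₁ = 30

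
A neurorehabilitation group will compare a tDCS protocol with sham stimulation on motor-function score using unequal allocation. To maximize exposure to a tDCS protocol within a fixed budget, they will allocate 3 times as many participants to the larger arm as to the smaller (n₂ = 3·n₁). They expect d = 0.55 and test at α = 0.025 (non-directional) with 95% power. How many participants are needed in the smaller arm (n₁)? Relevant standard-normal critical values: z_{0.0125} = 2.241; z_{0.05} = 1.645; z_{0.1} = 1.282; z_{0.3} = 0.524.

With allocation ratio k = n₂/n₁ = 3, Var(x̄₁−x̄₂) = σ²(1/n₁ + 1/(k·n₁)) = σ²·(k+1)/(k·n₁).
So n₁ = (1 + 1/k)·((z_{α/2} + z_β)/d)² = 1.333 × (3.886/0.55)².
n₁ = 1.333 × 49.92 = 66.6.
Round up: n₁ = 67, giving n₂ = 3 × 67 = 201.

n₁ = 67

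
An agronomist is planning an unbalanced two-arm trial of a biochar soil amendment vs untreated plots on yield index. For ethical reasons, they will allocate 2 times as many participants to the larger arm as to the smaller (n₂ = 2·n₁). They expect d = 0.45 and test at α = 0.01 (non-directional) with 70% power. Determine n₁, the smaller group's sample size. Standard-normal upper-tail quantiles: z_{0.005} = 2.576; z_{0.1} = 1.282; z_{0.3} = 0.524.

With allocation ratio k = n₂/n₁ = 2, Var(x̄₁−x̄₂) = σ²(1/n₁ + 1/(k·n₁)) = σ²·(k+1)/(k·n₁).
So n₁ = (1 + 1/k)·((z_{α/2} + z_β)/d)² = 1.500 × (3.100/0.45)².
n₁ = 1.500 × 47.46 = 71.2.
Round up: n₁ = 72, giving n₂ = 2 × 72 = 144.

n₁ = 72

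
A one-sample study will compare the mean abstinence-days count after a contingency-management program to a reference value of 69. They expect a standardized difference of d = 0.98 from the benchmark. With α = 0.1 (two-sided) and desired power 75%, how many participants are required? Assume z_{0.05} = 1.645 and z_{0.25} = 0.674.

n = 6

For a one-sample test: n = ((z_{α/2} + z_β) / d)².
z_{α/2} + z_β = 1.645 + 0.674 = 2.319.
n = (2.319 / 0.98)² = 2.366² = 5.60.
Round up.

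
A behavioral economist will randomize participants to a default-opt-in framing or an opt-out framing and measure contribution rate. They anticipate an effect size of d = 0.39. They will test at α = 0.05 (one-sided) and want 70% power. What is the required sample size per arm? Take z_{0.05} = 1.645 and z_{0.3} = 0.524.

n = 62 per group

For two independent groups with equal n: n = 2·((z_{α} + z_β) / d)².
z_{α} + z_β = 1.645 + 0.524 = 2.169.
n = 2 × (2.169 / 0.39)² = 2 × 5.562² = 2 × 30.93 = 61.9.
Round up to the next whole participant.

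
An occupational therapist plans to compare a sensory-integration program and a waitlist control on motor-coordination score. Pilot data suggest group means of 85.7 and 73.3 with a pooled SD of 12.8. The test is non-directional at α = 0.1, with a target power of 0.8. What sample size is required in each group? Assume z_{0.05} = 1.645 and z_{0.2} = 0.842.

n = 14 per group

Cohen's d = |M₁ − M₂| / SD_pooled = |85.7 − 73.3| / 12.8 = 12.4 / 12.8 = 0.969.
For two independent groups with equal n: n = 2·((z_{α/2} + z_β) / d)².
z_{α/2} + z_β = 1.645 + 0.842 = 2.487.
n = 2 × (2.487 / 0.969)² = 2 × 2.567² = 2 × 6.59 = 13.2.
Round up to the next whole participant.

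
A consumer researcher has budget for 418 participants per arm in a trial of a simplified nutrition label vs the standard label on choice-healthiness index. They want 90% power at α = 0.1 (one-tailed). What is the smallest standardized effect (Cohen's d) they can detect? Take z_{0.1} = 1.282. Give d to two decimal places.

For two independent groups of n = 418 each: d_min = (z_{α} + z_β)·√(2/n).
z-sum = 1.282 + 1.282 = 2.564.
d_min = 2.564 × √(2/418) = 2.564 × 0.0692 = 0.177.

d_min ≈ 0.18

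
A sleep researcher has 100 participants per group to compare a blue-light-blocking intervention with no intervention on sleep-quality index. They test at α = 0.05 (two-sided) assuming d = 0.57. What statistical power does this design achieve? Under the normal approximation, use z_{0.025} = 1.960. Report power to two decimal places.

power ≈ 0.98

For two equal groups, power = Φ(d·√(n/2) − z_{α/2}).
d·√(n/2) = 0.57 × √(100/2) = 0.57 × 7.071 = 4.031.
z_β = 4.031 − 1.960 = 2.071.
Power = Φ(2.071) = 0.981.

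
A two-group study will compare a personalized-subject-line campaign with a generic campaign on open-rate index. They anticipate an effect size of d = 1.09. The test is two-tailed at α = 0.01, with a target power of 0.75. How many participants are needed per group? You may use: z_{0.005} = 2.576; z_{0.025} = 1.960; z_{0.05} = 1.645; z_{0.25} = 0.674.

n = 18 per group

For two independent groups with equal n: n = 2·((z_{α/2} + z_β) / d)².
z_{α/2} + z_β = 2.576 + 0.674 = 3.250.
n = 2 × (3.250 / 1.09)² = 2 × 2.982² = 2 × 8.89 = 17.8.
Round up to the next whole participant.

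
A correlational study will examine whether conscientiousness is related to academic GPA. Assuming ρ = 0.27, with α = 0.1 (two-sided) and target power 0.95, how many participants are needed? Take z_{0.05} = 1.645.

Fisher's z: C = ½·ln((1+r)/(1−r)) = ½·ln(1.7397) = 0.2769.
n = ((z_{α/2} + z_β)/C)² + 3.
(1.645 + 1.645) / 0.2769 = 3.290 / 0.2769 = 11.882.
n = 11.882² + 3 = 141.17 + 3 = 144.2.
Round up.

n = 145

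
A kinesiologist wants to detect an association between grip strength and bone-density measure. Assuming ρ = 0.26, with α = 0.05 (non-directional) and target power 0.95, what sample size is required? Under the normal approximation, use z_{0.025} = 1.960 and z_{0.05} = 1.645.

n = 187

Fisher's z: C = ½·ln((1+r)/(1−r)) = ½·ln(1.7027) = 0.2661.
n = ((z_{α/2} + z_β)/C)² + 3.
(1.960 + 1.645) / 0.2661 = 3.605 / 0.2661 = 13.548.
n = 13.548² + 3 = 183.54 + 3 = 186.5.
Round up.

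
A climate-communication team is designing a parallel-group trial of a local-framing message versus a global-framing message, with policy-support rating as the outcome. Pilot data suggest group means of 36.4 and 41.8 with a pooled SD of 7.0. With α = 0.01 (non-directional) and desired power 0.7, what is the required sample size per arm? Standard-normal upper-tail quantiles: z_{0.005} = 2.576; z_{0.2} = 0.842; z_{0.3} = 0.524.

n = 33 per group

Cohen's d = |M₁ − M₂| / SD_pooled = |36.4 − 41.8| / 7.0 = 5.4 / 7.0 = 0.771.
For two independent groups with equal n: n = 2·((z_{α/2} + z_β) / d)².
z_{α/2} + z_β = 2.576 + 0.524 = 3.100.
n = 2 × (3.100 / 0.771)² = 2 × 4.021² = 2 × 16.17 = 32.3.
Round up to the next whole participant.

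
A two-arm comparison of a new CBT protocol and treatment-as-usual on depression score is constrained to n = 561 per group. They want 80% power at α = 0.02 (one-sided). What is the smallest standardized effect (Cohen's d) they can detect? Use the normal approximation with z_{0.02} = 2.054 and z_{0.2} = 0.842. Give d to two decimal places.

For two independent groups of n = 561 each: d_min = (z_{α} + z_β)·√(2/n).
z-sum = 2.054 + 0.842 = 2.896.
d_min = 2.896 × √(2/561) = 2.896 × 0.0597 = 0.173.

d_min ≈ 0.17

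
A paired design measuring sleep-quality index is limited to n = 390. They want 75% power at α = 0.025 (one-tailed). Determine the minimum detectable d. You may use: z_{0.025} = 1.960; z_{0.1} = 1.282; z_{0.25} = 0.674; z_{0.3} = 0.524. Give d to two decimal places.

For a single sample (or paired design) of n = 390: d_min = (z_{α} + z_β)/√n.
z-sum = 1.960 + 0.674 = 2.634.
d_min = 2.634 / √390 = 2.634 / 19.748 = 0.133.

d_min ≈ 0.13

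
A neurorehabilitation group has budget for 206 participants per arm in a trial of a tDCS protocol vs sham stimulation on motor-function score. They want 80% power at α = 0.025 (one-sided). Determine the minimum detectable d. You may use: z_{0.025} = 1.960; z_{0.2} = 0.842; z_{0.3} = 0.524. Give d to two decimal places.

d_min ≈ 0.28

For two independent groups of n = 206 each: d_min = (z_{α} + z_β)·√(2/n).
z-sum = 1.960 + 0.842 = 2.802.
d_min = 2.802 × √(2/206) = 2.802 × 0.0985 = 0.276.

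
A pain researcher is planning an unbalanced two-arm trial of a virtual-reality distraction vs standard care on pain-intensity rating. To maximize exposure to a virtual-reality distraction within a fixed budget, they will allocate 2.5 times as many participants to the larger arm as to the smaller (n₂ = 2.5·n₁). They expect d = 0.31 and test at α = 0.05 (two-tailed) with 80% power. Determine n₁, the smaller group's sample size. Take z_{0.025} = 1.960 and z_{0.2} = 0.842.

n₁ = 115

With allocation ratio k = n₂/n₁ = 2.5, Var(x̄₁−x̄₂) = σ²(1/n₁ + 1/(k·n₁)) = σ²·(k+1)/(k·n₁).
So n₁ = (1 + 1/k)·((z_{α/2} + z_β)/d)² = 1.400 × (2.802/0.31)².
n₁ = 1.400 × 81.70 = 114.4.
Round up: n₁ = 115, giving n₂ = ⌈2.5 × 115⌉ = ⌈287.5⌉ = 288.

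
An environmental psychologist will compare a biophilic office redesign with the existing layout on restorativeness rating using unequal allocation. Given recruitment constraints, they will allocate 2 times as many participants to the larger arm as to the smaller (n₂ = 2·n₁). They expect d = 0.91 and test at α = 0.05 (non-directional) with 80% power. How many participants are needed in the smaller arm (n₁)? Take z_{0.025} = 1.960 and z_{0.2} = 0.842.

With allocation ratio k = n₂/n₁ = 2, Var(x̄₁−x̄₂) = σ²(1/n₁ + 1/(k·n₁)) = σ²·(k+1)/(k·n₁).
So n₁ = (1 + 1/k)·((z_{α/2} + z_β)/d)² = 1.500 × (2.802/0.91)².
n₁ = 1.500 × 9.48 = 14.2.
Round up: n₁ = 15, giving n₂ = 2 × 15 = 30.

n₁ = 15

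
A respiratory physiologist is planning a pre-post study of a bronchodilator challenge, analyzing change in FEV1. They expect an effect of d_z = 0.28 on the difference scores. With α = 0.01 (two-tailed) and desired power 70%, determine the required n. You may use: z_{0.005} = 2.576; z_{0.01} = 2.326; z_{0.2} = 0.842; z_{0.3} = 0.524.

For a paired (one-sample on differences) test: n = ((z_{α/2} + z_β) / d)².
z_{α/2} + z_β = 2.576 + 0.524 = 3.100.
n = (3.100 / 0.28)² = 11.071² = 122.58.
Round up.

n = 123 pairs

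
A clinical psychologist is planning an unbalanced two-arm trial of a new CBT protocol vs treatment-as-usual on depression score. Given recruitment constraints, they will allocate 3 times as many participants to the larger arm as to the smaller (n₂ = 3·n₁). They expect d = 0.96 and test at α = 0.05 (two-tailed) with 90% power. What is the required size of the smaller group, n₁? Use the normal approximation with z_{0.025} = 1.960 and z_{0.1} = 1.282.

With allocation ratio k = n₂/n₁ = 3, Var(x̄₁−x̄₂) = σ²(1/n₁ + 1/(k·n₁)) = σ²·(k+1)/(k·n₁).
So n₁ = (1 + 1/k)·((z_{α/2} + z_β)/d)² = 1.333 × (3.242/0.96)².
n₁ = 1.333 × 11.40 = 15.2.
Round up: n₁ = 16, giving n₂ = 3 × 16 = 48.

n₁ = 16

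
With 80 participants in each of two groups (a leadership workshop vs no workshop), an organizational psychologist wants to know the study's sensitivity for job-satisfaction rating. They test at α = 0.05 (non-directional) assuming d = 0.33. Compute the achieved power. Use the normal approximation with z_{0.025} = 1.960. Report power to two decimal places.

For two equal groups, power = Φ(d·√(n/2) − z_{α/2}).
d·√(n/2) = 0.33 × √(80/2) = 0.33 × 6.325 = 2.087.
z_β = 2.087 − 1.960 = 0.127.
Power = Φ(0.127) = 0.551.

power ≈ 0.55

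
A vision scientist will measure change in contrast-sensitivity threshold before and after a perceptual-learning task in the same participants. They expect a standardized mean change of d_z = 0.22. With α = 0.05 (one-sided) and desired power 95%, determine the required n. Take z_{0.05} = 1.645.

For a paired (one-sample on differences) test: n = ((z_{α} + z_β) / d)².
z_{α} + z_β = 1.645 + 1.645 = 3.290.
n = (3.290 / 0.22)² = 14.955² = 223.64.
Round up.

n = 224 pairs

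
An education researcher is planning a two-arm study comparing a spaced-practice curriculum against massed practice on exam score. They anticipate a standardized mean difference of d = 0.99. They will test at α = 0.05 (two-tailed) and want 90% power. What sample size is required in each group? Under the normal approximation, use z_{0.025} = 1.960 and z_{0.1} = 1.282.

n = 22 per group

For two independent groups with equal n: n = 2·((z_{α/2} + z_β) / d)².
z_{α/2} + z_β = 1.960 + 1.282 = 3.242.
n = 2 × (3.242 / 0.99)² = 2 × 3.275² = 2 × 10.72 = 21.4.
Round up to the next whole participant.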